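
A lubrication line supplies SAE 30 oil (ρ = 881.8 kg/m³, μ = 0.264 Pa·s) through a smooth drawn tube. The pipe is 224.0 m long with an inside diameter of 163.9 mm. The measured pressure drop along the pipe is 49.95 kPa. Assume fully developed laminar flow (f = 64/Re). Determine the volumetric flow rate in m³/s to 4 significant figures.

For laminar flow, f = 64/Re with Re = ρVD/μ, so Darcy-Weisbach reduces to ΔP = 32μLV/D². Solving for V: V = ΔP·D²/(32μL) = 4.995e+04·(0.1639)²/(32·0.264·224) = 0.7091 m/s.
Check: Re = ρVD/μ = 881.8·0.7091·0.1639/0.264 = 388.2 < 2300, so the laminar assumption holds.
Q = V·A = 0.7091·(π/4·0.1639²) = 0.01496 m³/s = 0.01496 m³/s.

Q ≈ 0.01496 m³/s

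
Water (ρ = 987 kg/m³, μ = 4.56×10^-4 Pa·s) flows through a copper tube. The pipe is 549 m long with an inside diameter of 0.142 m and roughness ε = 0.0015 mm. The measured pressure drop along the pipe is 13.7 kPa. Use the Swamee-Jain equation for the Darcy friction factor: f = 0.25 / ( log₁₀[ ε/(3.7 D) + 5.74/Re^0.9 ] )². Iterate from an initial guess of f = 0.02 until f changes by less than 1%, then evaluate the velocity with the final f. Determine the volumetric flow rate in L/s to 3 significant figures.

Rearranging Darcy-Weisbach: V = √(2·ΔP·D/(f·L·ρ)). With ε/D = 1.5e-06/0.142 = 1.06e-05, iterate starting from f = 0.02:
  f = 0.02 → V = √(2·1.37e+04·0.142/(0.02·549·987)) = 0.5992 m/s; Re = ρVD/μ = 1.842e+05; f → 0.01588
  f = 0.01588 → V = 0.6725 m/s; Re = 2.067e+05; f → 0.01553
  f = 0.01553 → V = 0.6799 m/s; Re = 2.09e+05; f → 0.0155
Converged (Δf/f < 1%). With the final f = 0.0155: V = √(2·1.37e+04·0.142/(0.0155·549·987)) = 0.6806 m/s.
Q = V·A = 0.6806·(π/4·0.142²) = 0.01078 m³/s = 10.8 L/s.

Q ≈ 10.8 L/s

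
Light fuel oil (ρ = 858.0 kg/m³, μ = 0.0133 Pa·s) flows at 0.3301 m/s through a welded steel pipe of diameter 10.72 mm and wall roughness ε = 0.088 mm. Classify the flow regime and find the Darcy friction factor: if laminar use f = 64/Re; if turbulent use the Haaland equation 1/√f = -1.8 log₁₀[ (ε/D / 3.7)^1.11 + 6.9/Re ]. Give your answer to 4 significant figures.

Re = ρVD/μ = 858·0.3301·0.01072/0.0133 = 228.3.
Re < 2300 → laminar, so f = 64/Re = 0.2804 (roughness is irrelevant in laminar flow).

f ≈ 0.2804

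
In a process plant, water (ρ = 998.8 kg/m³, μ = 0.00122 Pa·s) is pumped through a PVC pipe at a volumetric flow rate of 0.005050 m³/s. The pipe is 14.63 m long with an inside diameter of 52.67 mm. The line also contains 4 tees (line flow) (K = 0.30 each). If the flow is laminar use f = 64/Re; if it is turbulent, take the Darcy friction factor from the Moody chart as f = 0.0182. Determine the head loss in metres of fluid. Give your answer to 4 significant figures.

Cross-sectional area A = πD²/4 = π(0.05267)²/4 = 0.002179 m²; mean velocity V = Q/A = 0.00505/0.002179 = 2.318 m/s.
Reynolds number Re = ρVD/μ = 998.8 · 2.318 · 0.05267 / 0.00122 = 9.994e+04.
Re > 4000 → turbulent; use the Moody-chart value f = 0.0182.
Total minor-loss coefficient ΣK = 4·0.3 = 1.2.
ΔP = [f·L/D + ΣK]·(ρV²/2) = [0.0182·14.63/0.05267 + 1.2]·(998.8·2.318²/2) = [5.055 + 1.2]·2683 = 1.678e+04 Pa.
Head loss h_f = ΔP/(ρg) = 1.678e+04/(998.8·9.81) = 1.713 m.

h_f ≈ 1.713 m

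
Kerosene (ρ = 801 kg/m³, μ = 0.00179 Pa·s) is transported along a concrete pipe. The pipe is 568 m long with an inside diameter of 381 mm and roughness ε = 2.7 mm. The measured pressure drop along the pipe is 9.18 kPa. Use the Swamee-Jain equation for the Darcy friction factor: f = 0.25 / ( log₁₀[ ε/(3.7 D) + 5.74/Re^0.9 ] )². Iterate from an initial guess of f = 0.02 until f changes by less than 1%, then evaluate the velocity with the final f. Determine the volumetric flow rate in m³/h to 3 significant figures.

Rearranging Darcy-Weisbach: V = √(2·ΔP·D/(f·L·ρ)). With ε/D = 0.0027/0.381 = 0.00709, iterate starting from f = 0.02:
  f = 0.02 → V = √(2·9180·0.381/(0.02·568·801)) = 0.8768 m/s; Re = ρVD/μ = 1.495e+05; f → 0.03455
  f = 0.03455 → V = 0.6671 m/s; Re = 1.137e+05; f → 0.03474
Converged (Δf/f < 1%). With the final f = 0.03474: V = √(2·9180·0.381/(0.03474·568·801)) = 0.6653 m/s.
Q = V·A = 0.6653·(π/4·0.381²) = 0.07585 m³/s = 273 m³/h.

Q ≈ 273 m³/h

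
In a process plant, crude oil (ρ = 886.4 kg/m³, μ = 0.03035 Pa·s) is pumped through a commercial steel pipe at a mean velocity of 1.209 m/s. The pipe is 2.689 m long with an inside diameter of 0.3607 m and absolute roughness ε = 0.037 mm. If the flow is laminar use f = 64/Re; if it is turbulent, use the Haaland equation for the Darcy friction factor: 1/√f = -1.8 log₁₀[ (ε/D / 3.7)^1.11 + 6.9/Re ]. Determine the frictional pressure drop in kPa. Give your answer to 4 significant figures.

ΔP ≈ 0.1403 kPa

Reynolds number Re = ρVD/μ = 886.4 · 1.209 · 0.3607 / 0.0303 = 1.274e+04.
Re > 4000 → turbulent. Relative roughness ε/D = 3.7e-05/0.3607 = 0.000103. Haaland: 1/√f = -1.8 log₁₀[(0.000103/3.7)^1.11 + 6.9/1.274e+04] = -1.8 log₁₀[8.74e-06 + 0.000542] = 5.867, so f = 0.02906.
Darcy-Weisbach: ΔP = f(L/D)(ρV²/2) = 0.02906·(2.689/0.3607)·(886.4·1.209²/2) = 0.02906·7.455·647.8 = 140.3 Pa.
ΔP = 140.3 Pa = 0.1403 kPa.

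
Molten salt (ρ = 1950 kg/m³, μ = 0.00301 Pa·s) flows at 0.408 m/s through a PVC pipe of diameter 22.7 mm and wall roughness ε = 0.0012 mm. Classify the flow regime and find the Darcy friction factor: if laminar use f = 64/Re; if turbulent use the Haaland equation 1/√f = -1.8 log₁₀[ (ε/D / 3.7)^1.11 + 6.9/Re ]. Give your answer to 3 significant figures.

f ≈ 0.0358

Re = ρVD/μ = 1950·0.408·0.0227/0.00301 = 6000.
Re > 4000 → turbulent. ε/D = 1.2e-06/0.0227 = 5.29e-05; Haaland: 1/√f = -1.8 log₁₀[4.19e-06 + 0.00115] = 5.288, so f = 0.03576.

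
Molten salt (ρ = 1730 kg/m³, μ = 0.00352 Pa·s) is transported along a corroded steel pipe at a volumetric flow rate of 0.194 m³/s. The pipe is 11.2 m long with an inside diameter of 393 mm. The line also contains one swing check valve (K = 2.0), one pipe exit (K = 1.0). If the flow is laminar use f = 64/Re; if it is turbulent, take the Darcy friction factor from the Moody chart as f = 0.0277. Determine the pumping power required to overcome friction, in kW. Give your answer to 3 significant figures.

Cross-sectional area A = πD²/4 = π(0.393)²/4 = 0.1213 m²; mean velocity V = Q/A = 0.194/0.1213 = 1.599 m/s.
Reynolds number Re = ρVD/μ = 1730 · 1.599 · 0.393 / 0.00352 = 3.089e+05.
Re > 4000 → turbulent; use the Moody-chart value f = 0.0277.
Total minor-loss coefficient ΣK = 1·2 + 1·1 = 3.
ΔP = [f·L/D + ΣK]·(ρV²/2) = [0.0277·11.2/0.393 + 3]·(1730·1.599²/2) = [0.7894 + 3]·2212 = 8384 Pa.
Pumping power P = QΔP = 0.194·8384 = 1626 W = 1.63 kW.

P ≈ 1.63 kW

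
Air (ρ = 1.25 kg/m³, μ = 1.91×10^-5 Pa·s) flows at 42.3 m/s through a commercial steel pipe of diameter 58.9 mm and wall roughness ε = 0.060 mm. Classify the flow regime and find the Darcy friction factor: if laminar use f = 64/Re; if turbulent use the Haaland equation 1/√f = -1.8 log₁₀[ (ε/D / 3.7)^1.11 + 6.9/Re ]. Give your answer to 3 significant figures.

Re = ρVD/μ = 1.25·42.3·0.0589/1.91e-05 = 1.631e+05.
Re > 4000 → turbulent. ε/D = 6e-05/0.0589 = 0.00102; Haaland: 1/√f = -1.8 log₁₀[0.000112 + 4.23e-05] = 6.862, so f = 0.02124.

f ≈ 0.0212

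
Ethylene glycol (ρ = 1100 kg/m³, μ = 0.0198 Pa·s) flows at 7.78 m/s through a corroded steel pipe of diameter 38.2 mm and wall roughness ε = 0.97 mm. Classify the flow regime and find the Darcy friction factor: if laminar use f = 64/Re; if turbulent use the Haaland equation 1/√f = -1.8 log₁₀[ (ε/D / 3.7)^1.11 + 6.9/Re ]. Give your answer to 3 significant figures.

f ≈ 0.0555

Re = ρVD/μ = 1100·7.78·0.0382/0.0198 = 1.651e+04.
Re > 4000 → turbulent. ε/D = 0.00097/0.0382 = 0.0254; Haaland: 1/√f = -1.8 log₁₀[0.00397 + 0.000418] = 4.244, so f = 0.05551.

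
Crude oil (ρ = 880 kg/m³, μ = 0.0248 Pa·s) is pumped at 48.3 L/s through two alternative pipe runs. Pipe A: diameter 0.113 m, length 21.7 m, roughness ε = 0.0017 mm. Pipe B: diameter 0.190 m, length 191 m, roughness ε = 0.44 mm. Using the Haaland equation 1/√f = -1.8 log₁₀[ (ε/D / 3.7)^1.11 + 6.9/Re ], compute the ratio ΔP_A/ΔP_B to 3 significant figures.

ΔP_A/ΔP_B ≈ 1.20

Pipe A: V = Q/A = 0.0483/0.01003 = 4.816 m/s; Re = 1.931e+04; ε/D = 1.5e-05; Haaland → f = 0.026; ΔP_A = f(L/D)(ρV²/2) = 5.095e+04 Pa.
Pipe B: V = Q/A = 0.0483/0.02835 = 1.704 m/s; Re = 1.149e+04; ε/D = 0.00232; Haaland → f = 0.03305; ΔP_B = f(L/D)(ρV²/2) = 4.242e+04 Pa.
ΔP_A/ΔP_B = 5.095e+04/4.242e+04 = 1.20.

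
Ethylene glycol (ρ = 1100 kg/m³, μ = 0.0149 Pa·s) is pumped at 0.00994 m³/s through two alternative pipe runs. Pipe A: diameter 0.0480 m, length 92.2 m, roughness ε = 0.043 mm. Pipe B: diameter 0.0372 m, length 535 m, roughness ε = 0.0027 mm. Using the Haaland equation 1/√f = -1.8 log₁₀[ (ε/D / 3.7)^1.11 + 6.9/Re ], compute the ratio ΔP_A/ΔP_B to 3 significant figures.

ΔP_A/ΔP_B ≈ 0.0543

Pipe A: V = Q/A = 0.00994/0.00181 = 5.493 m/s; Re = 1.947e+04; ε/D = 0.000896; Haaland → f = 0.02758; ΔP_A = f(L/D)(ρV²/2) = 8.791e+05 Pa.
Pipe B: V = Q/A = 0.00994/0.001087 = 9.146 m/s; Re = 2.512e+04; ε/D = 7.26e-05; Haaland → f = 0.02447; ΔP_B = f(L/D)(ρV²/2) = 1.619e+07 Pa.
ΔP_A/ΔP_B = 8.791e+05/1.619e+07 = 0.0543.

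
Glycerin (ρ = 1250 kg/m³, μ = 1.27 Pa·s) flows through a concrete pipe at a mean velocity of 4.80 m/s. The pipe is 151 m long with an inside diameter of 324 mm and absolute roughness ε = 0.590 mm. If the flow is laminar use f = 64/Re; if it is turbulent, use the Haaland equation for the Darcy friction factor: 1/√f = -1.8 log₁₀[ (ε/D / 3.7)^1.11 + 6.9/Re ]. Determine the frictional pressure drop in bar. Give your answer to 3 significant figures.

Reynolds number Re = ρVD/μ = 1250 · 4.8 · 0.324 / 1.27 = 1531.
Re < 2300 → laminar flow, so f = 64/Re = 64/1531 = 0.04181 (the turbulent correlation is not needed).
Darcy-Weisbach: ΔP = f(L/D)(ρV²/2) = 0.04181·(151/0.324)·(1250·4.8²/2) = 0.04181·466·1.44e+04 = 2.806e+05 Pa.
ΔP = 2.806e+05 Pa = 2.81 bar.

ΔP ≈ 2.81 bar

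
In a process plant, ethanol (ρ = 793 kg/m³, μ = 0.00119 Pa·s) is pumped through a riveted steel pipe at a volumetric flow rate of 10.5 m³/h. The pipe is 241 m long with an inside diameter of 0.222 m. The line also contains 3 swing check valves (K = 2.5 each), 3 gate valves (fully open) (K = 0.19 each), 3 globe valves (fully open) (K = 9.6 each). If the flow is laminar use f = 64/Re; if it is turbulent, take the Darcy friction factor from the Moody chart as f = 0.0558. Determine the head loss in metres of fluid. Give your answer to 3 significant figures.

h_f ≈ 0.0282 m

Q = 10.5 m³/h = 10.5/3600 = 0.002917 m³/s.
Cross-sectional area A = πD²/4 = π(0.222)²/4 = 0.03871 m²; mean velocity V = Q/A = 0.002917/0.03871 = 0.07535 m/s.
Reynolds number Re = ρVD/μ = 793 · 0.07535 · 0.222 / 0.00119 = 1.115e+04.
Re > 4000 → turbulent; use the Moody-chart value f = 0.0558.
Total minor-loss coefficient ΣK = 3·2.5 + 3·0.19 + 3·9.6 = 36.9.
ΔP = [f·L/D + ΣK]·(ρV²/2) = [0.0558·241/0.222 + 36.9]·(793·0.07535²/2) = [60.58 + 36.9]·2.251 = 219.4 Pa.
Head loss h_f = ΔP/(ρg) = 219.4/(793·9.81) = 0.0282 m.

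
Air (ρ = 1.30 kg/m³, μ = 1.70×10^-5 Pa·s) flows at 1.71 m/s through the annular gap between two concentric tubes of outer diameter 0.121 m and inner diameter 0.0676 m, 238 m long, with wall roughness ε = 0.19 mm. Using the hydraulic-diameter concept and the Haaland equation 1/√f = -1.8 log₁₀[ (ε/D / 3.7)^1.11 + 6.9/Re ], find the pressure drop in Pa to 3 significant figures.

Hydraulic diameter D_h = 4A/P = D_o - D_i = 0.121 - 0.0676 = 0.0534 m.
Re = ρVD_h/μ = 1.3·1.71·0.0534/1.7e-05 = 6983.
ε/D_h = 0.00019/0.0534 = 0.00356; Haaland gives 1/√f = -1.8 log₁₀[0.000448+0.000988] = 5.117, so f = 0.03819.
ΔP = f(L/D_h)(ρV²/2) = 0.03819·238/0.0534·1.901 = 323.5 Pa.

ΔP ≈ 324 Pa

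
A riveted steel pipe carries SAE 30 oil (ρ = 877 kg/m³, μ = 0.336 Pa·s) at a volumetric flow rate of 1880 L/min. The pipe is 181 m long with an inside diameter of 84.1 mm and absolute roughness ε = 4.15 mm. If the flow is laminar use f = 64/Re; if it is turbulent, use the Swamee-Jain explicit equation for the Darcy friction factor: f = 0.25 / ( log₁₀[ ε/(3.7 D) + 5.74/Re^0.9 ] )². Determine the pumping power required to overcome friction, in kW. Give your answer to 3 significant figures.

P ≈ 48.6 kW

Q = 1880 L/min = 1880/60000 = 0.03133 m³/s.
Cross-sectional area A = πD²/4 = π(0.0841)²/4 = 0.005555 m²; mean velocity V = Q/A = 0.03133/0.005555 = 5.641 m/s.
Reynolds number Re = ρVD/μ = 877 · 5.641 · 0.0841 / 0.336 = 1238.
Re < 2300 → laminar flow, so f = 64/Re = 64/1238 = 0.05169 (the turbulent correlation is not needed).
Darcy-Weisbach: ΔP = f(L/D)(ρV²/2) = 0.05169·(181/0.0841)·(877·5.641²/2) = 0.05169·2152·1.395e+04 = 1.552e+06 Pa.
Pumping power P = QΔP = 0.03133·1.552e+06 = 48630 W = 48.6 kW.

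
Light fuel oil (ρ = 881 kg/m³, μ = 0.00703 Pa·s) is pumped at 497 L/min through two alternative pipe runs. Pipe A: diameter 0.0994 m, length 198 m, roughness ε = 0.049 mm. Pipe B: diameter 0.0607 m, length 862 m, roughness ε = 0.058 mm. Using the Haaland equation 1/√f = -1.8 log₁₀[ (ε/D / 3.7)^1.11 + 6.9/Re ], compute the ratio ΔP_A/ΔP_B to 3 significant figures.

Pipe A: V = Q/A = 0.008283/0.00776 = 1.067 m/s; Re = 1.33e+04; ε/D = 0.000493; Haaland → f = 0.02931; ΔP_A = f(L/D)(ρV²/2) = 2.93e+04 Pa.
Pipe B: V = Q/A = 0.008283/0.002894 = 2.862 m/s; Re = 2.177e+04; ε/D = 0.000956; Haaland → f = 0.02708; ΔP_B = f(L/D)(ρV²/2) = 1.388e+06 Pa.
ΔP_A/ΔP_B = 2.93e+04/1.388e+06 = 0.0211.

ΔP_A/ΔP_B ≈ 0.0211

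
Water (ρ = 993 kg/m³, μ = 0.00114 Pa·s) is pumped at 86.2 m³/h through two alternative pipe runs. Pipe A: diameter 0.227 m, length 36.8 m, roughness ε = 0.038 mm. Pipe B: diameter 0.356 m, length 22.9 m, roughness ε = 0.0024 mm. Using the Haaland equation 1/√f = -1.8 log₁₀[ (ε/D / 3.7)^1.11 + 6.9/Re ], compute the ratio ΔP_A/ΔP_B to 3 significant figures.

ΔP_A/ΔP_B ≈ 14.5

Pipe A: V = Q/A = 0.02394/0.04047 = 0.5916 m/s; Re = 1.17e+05; ε/D = 0.000167; Haaland → f = 0.01809; ΔP_A = f(L/D)(ρV²/2) = 509.7 Pa.
Pipe B: V = Q/A = 0.02394/0.09954 = 0.2406 m/s; Re = 7.459e+04; ε/D = 6.74e-06; Haaland → f = 0.01899; ΔP_B = f(L/D)(ρV²/2) = 35.09 Pa.
ΔP_A/ΔP_B = 509.7/35.09 = 14.5.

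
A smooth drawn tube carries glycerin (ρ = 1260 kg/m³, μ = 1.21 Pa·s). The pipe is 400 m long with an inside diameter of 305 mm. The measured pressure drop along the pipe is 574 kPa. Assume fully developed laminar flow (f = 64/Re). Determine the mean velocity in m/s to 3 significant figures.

V ≈ 3.45 m/s

For laminar flow, f = 64/Re with Re = ρVD/μ, so Darcy-Weisbach reduces to ΔP = 32μLV/D². Solving for V: V = ΔP·D²/(32μL) = 5.74e+05·(0.305)²/(32·1.21·400) = 3.448 m/s.
Check: Re = ρVD/μ = 1260·3.448·0.305/1.21 = 1095 < 2300, so the laminar assumption holds.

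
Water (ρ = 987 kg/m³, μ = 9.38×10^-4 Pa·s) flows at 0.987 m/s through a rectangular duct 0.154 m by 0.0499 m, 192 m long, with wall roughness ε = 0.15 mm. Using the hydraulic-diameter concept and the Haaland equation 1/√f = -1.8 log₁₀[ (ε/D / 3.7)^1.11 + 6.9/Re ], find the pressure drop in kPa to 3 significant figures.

ΔP ≈ 31.0 kPa

Hydraulic diameter D_h = 4A/P = 4·(0.154·0.0499)/(2·(0.154+0.0499)) = 0.03074/0.4078 = 0.07538 m.
Re = ρVD_h/μ = 987·0.987·0.07538/0.000938 = 7.828e+04.
ε/D_h = 0.00015/0.07538 = 0.00199; Haaland gives 1/√f = -1.8 log₁₀[0.000235+8.81e-05] = 6.283, so f = 0.02533.
ΔP = f(L/D_h)(ρV²/2) = 0.02533·192/0.07538·480.8 = 3.102e+04 Pa.
ΔP = 31.0 kPa.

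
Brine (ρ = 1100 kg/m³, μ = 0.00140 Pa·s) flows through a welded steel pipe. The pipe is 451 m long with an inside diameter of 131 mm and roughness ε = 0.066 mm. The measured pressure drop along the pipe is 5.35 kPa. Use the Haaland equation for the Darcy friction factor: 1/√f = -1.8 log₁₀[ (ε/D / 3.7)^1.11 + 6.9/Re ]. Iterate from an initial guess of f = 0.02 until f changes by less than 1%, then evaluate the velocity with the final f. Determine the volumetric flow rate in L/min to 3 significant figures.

Rearranging Darcy-Weisbach: V = √(2·ΔP·D/(f·L·ρ)). With ε/D = 6.6e-05/0.131 = 0.000504, iterate starting from f = 0.02:
  f = 0.02 → V = √(2·5350·0.131/(0.02·451·1100)) = 0.3759 m/s; Re = ρVD/μ = 3.869e+04; f → 0.0233
  f = 0.0233 → V = 0.3482 m/s; Re = 3.584e+04; f → 0.02364
  f = 0.02364 → V = 0.3457 m/s; Re = 3.558e+04; f → 0.02367
Converged (Δf/f < 1%). With the final f = 0.02367: V = √(2·5350·0.131/(0.02367·451·1100)) = 0.3455 m/s.
Q = V·A = 0.3455·(π/4·0.131²) = 0.004656 m³/s = 279 L/min.

Q ≈ 279 L/min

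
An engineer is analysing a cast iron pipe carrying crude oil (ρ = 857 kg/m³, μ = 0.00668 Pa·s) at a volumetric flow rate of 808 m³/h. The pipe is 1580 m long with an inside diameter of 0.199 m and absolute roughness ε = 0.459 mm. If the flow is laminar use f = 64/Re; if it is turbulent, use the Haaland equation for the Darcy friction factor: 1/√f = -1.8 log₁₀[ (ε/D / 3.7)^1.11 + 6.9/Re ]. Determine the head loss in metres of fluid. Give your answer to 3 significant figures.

h_f ≈ 530 m

Q = 808 m³/h = 808/3600 = 0.2244 m³/s.
Cross-sectional area A = πD²/4 = π(0.199)²/4 = 0.0311 m²; mean velocity V = Q/A = 0.2244/0.0311 = 7.216 m/s.
Reynolds number Re = ρVD/μ = 857 · 7.216 · 0.199 / 0.00668 = 1.842e+05.
Re > 4000 → turbulent. Relative roughness ε/D = 0.000459/0.199 = 0.00231. Haaland: 1/√f = -1.8 log₁₀[(0.00231/3.7)^1.11 + 6.9/1.842e+05] = -1.8 log₁₀[0.000277 + 3.75e-05] = 6.305, so f = 0.02516.
Darcy-Weisbach: ΔP = f(L/D)(ρV²/2) = 0.02516·(1580/0.199)·(857·7.216²/2) = 0.02516·7940·2.231e+04 = 4.457e+06 Pa.
Head loss h_f = ΔP/(ρg) = 4.457e+06/(857·9.81) = 530 m.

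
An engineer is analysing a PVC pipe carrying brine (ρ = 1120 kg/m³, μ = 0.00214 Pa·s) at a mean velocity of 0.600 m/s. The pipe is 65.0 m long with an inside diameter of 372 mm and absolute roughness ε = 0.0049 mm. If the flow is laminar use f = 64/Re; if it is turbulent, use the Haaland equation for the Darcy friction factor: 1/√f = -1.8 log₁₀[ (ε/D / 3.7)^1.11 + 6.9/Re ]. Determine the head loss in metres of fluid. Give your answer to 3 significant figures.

Reynolds number Re = ρVD/μ = 1120 · 0.6 · 0.372 / 0.00214 = 1.168e+05.
Re > 4000 → turbulent. Relative roughness ε/D = 4.9e-06/0.372 = 1.32e-05. Haaland: 1/√f = -1.8 log₁₀[(1.32e-05/3.7)^1.11 + 6.9/1.168e+05] = -1.8 log₁₀[8.96e-07 + 5.91e-05] = 7.6, so f = 0.01731.
Darcy-Weisbach: ΔP = f(L/D)(ρV²/2) = 0.01731·(65/0.372)·(1120·0.6²/2) = 0.01731·174.7·201.6 = 609.9 Pa.
Head loss h_f = ΔP/(ρg) = 609.9/(1120·9.81) = 0.0555 m.

h_f ≈ 0.0555 m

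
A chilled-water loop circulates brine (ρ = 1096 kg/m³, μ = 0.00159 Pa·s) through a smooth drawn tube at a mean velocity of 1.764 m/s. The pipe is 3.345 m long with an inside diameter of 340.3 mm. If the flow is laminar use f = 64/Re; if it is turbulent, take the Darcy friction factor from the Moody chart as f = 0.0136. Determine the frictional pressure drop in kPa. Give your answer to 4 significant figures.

ΔP ≈ 0.2280 kPa

Reynolds number Re = ρVD/μ = 1096 · 1.764 · 0.3403 / 0.00159 = 4.138e+05.
Re > 4000 → turbulent; use the Moody-chart value f = 0.0136.
Darcy-Weisbach: ΔP = f(L/D)(ρV²/2) = 0.0136·(3.345/0.3403)·(1096·1.764²/2) = 0.0136·9.83·1705 = 228 Pa.
ΔP = 228 Pa = 0.2280 kPa.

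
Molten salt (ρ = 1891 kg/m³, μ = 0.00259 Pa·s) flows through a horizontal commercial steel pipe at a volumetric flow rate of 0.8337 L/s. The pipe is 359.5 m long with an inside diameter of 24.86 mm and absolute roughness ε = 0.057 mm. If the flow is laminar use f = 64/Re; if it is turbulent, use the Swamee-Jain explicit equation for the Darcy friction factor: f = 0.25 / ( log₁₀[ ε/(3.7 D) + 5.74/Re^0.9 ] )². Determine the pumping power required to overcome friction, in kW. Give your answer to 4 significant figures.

P ≈ 0.9701 kW

Q = 0.8337 L/s = 0.8337/1000 = 0.0008337 m³/s.
Cross-sectional area A = πD²/4 = π(0.02486)²/4 = 0.0004854 m²; mean velocity V = Q/A = 0.0008337/0.0004854 = 1.718 m/s.
Reynolds number Re = ρVD/μ = 1891 · 1.718 · 0.02486 / 0.00259 = 3.118e+04.
Re > 4000 → turbulent. Relative roughness ε/D = 5.7e-05/0.02486 = 0.00229. Swamee-Jain: f = 0.25/(log₁₀[0.00229/3.7 + 5.74/3.118e+04^0.9])² = 0.25/(log₁₀[0.00062 + 0.000518])² = 0.25/(-2.944)² = 0.02885.
Darcy-Weisbach: ΔP = f(L/D)(ρV²/2) = 0.02885·(359.5/0.02486)·(1891·1.718²/2) = 0.02885·1.446e+04·2789 = 1.164e+06 Pa.
Pumping power P = QΔP = 0.0008337·1.164e+06 = 970.05 W = 0.9701 kW.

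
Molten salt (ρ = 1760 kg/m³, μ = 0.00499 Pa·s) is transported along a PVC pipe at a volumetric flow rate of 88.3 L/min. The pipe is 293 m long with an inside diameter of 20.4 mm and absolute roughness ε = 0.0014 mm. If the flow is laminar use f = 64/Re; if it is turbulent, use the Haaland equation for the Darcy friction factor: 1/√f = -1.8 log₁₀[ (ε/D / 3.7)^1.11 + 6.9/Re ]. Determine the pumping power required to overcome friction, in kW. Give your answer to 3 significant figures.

P ≈ 8.69 kW

Q = 88.3 L/min = 88.3/60000 = 0.001472 m³/s.
Cross-sectional area A = πD²/4 = π(0.0204)²/4 = 0.0003269 m²; mean velocity V = Q/A = 0.001472/0.0003269 = 4.503 m/s.
Reynolds number Re = ρVD/μ = 1760 · 4.503 · 0.0204 / 0.00499 = 3.24e+04.
Re > 4000 → turbulent. Relative roughness ε/D = 1.4e-06/0.0204 = 6.86e-05. Haaland: 1/√f = -1.8 log₁₀[(6.86e-05/3.7)^1.11 + 6.9/3.24e+04] = -1.8 log₁₀[5.6e-06 + 0.000213] = 6.589, so f = 0.02304.
Darcy-Weisbach: ΔP = f(L/D)(ρV²/2) = 0.02304·(293/0.0204)·(1760·4.503²/2) = 0.02304·1.436e+04·1.784e+04 = 5.903e+06 Pa.
Pumping power P = QΔP = 0.001472·5.903e+06 = 8687 W = 8.69 kW.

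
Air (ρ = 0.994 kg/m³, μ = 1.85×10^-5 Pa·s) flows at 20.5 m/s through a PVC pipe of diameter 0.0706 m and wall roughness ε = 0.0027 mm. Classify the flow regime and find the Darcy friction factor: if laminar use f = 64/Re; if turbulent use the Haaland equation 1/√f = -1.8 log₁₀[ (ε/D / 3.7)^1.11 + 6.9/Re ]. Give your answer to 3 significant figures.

Re = ρVD/μ = 0.994·20.5·0.0706/1.85e-05 = 7.776e+04.
Re > 4000 → turbulent. ε/D = 2.7e-06/0.0706 = 3.82e-05; Haaland: 1/√f = -1.8 log₁₀[2.92e-06 + 8.87e-05] = 7.268, so f = 0.01893.

f ≈ 0.0189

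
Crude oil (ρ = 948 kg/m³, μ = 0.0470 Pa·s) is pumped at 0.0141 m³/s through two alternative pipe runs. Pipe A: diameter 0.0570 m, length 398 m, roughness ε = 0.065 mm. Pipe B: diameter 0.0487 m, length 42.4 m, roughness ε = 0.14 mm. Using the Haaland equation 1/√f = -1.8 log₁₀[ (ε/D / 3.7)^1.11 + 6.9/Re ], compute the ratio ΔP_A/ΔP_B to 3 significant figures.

Pipe A: V = Q/A = 0.0141/0.002552 = 5.526 m/s; Re = 6353; ε/D = 0.00114; Haaland → f = 0.03629; ΔP_A = f(L/D)(ρV²/2) = 3.667e+06 Pa.
Pipe B: V = Q/A = 0.0141/0.001863 = 7.57 m/s; Re = 7436; ε/D = 0.00287; Haaland → f = 0.0369; ΔP_B = f(L/D)(ρV²/2) = 8.724e+05 Pa.
ΔP_A/ΔP_B = 3.667e+06/8.724e+05 = 4.20.

ΔP_A/ΔP_B ≈ 4.20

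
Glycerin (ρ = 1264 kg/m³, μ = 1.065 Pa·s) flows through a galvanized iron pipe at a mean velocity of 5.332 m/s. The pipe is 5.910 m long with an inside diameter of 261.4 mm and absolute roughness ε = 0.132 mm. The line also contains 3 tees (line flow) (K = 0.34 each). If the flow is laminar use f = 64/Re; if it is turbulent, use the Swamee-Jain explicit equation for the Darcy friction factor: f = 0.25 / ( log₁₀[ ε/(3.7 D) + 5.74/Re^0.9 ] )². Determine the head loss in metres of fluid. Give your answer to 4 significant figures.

Reynolds number Re = ρVD/μ = 1264 · 5.332 · 0.2614 / 1.06 = 1654.
Re < 2300 → laminar flow, so f = 64/Re = 64/1654 = 0.03869 (the turbulent correlation is not needed).
Total minor-loss coefficient ΣK = 3·0.34 = 1.02.
ΔP = [f·L/D + ΣK]·(ρV²/2) = [0.03869·5.91/0.2614 + 1.02]·(1264·5.332²/2) = [0.8747 + 1.02]·1.797e+04 = 3.404e+04 Pa.
Head loss h_f = ΔP/(ρg) = 3.404e+04/(1264·9.81) = 2.746 m.

h_f ≈ 2.746 m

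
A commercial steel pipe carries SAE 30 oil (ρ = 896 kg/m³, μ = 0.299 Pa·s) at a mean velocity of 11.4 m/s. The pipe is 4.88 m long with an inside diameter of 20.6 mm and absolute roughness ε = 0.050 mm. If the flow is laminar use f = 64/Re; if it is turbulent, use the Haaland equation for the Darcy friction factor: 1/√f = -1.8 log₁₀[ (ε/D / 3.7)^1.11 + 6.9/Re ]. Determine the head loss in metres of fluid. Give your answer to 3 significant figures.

Reynolds number Re = ρVD/μ = 896 · 11.4 · 0.0206 / 0.299 = 703.7.
Re < 2300 → laminar flow, so f = 64/Re = 64/703.7 = 0.09094 (the turbulent correlation is not needed).
Darcy-Weisbach: ΔP = f(L/D)(ρV²/2) = 0.09094·(4.88/0.0206)·(896·11.4²/2) = 0.09094·236.9·5.822e+04 = 1.254e+06 Pa.
Head loss h_f = ΔP/(ρg) = 1.254e+06/(896·9.81) = 143 m.

h_f ≈ 143 m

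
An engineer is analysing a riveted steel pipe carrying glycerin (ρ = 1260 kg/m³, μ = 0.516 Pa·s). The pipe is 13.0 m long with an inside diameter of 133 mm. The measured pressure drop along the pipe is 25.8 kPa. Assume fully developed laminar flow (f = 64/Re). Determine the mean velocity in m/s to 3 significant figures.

V ≈ 2.13 m/s

For laminar flow, f = 64/Re with Re = ρVD/μ, so Darcy-Weisbach reduces to ΔP = 32μLV/D². Solving for V: V = ΔP·D²/(32μL) = 2.58e+04·(0.133)²/(32·0.516·13) = 2.126 m/s.
Check: Re = ρVD/μ = 1260·2.126·0.133/0.516 = 690.5 < 2300, so the laminar assumption holds.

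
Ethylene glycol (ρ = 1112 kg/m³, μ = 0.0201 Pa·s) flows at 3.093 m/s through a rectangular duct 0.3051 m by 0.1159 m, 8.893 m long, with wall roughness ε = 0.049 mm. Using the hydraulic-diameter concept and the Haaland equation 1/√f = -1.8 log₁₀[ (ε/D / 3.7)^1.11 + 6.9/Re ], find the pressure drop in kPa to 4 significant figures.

ΔP ≈ 6.812 kPa

Hydraulic diameter D_h = 4A/P = 4·(0.3051·0.1159)/(2·(0.3051+0.1159)) = 0.1414/0.842 = 0.168 m.
Re = ρVD_h/μ = 1112·3.093·0.168/0.0201 = 2.874e+04.
ε/D_h = 4.9e-05/0.168 = 0.000292; Haaland gives 1/√f = -1.8 log₁₀[2.79e-05+0.00024] = 6.43, so f = 0.02419.
ΔP = f(L/D_h)(ρV²/2) = 0.02419·8.893/0.168·5319 = 6812 Pa.
ΔP = 6.812 kPa.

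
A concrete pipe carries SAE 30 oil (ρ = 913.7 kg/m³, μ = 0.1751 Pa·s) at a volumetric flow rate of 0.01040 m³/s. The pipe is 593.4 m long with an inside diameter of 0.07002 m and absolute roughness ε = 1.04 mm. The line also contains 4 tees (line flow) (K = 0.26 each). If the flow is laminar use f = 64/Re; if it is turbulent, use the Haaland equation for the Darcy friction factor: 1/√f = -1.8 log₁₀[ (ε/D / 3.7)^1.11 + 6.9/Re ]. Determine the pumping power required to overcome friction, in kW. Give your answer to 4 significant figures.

Cross-sectional area A = πD²/4 = π(0.07002)²/4 = 0.003851 m²; mean velocity V = Q/A = 0.0104/0.003851 = 2.701 m/s.
Reynolds number Re = ρVD/μ = 913.7 · 2.701 · 0.07002 / 0.175 = 986.8.
Re < 2300 → laminar flow, so f = 64/Re = 64/986.8 = 0.06485 (the turbulent correlation is not needed).
Total minor-loss coefficient ΣK = 4·0.26 = 1.04.
ΔP = [f·L/D + ΣK]·(ρV²/2) = [0.06485·593.4/0.07002 + 1.04]·(913.7·2.701²/2) = [549.6 + 1.04]·3333 = 1.835e+06 Pa.
Pumping power P = QΔP = 0.0104·1.835e+06 = 19085 W = 19.09 kW.

P ≈ 19.09 kW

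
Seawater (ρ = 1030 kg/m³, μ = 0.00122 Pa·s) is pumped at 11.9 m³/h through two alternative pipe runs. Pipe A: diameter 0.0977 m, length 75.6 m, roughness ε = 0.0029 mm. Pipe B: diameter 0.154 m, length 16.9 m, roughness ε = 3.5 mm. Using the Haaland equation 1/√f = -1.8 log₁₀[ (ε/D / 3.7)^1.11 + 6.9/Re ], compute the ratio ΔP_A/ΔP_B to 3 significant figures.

Pipe A: V = Q/A = 0.003306/0.007497 = 0.4409 m/s; Re = 3.637e+04; ε/D = 2.97e-05; Haaland → f = 0.02234; ΔP_A = f(L/D)(ρV²/2) = 1731 Pa.
Pipe B: V = Q/A = 0.003306/0.01863 = 0.1775 m/s; Re = 2.307e+04; ε/D = 0.0227; Haaland → f = 0.05273; ΔP_B = f(L/D)(ρV²/2) = 93.85 Pa.
ΔP_A/ΔP_B = 1731/93.85 = 18.4.

ΔP_A/ΔP_B ≈ 18.4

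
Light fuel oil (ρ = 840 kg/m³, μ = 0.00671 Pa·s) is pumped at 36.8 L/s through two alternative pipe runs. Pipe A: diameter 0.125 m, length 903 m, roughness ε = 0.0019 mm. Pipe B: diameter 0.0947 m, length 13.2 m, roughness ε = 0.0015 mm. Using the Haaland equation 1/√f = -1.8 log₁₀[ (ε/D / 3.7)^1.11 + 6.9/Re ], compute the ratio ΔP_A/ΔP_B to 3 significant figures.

ΔP_A/ΔP_B ≈ 18.2

Pipe A: V = Q/A = 0.0368/0.01227 = 2.999 m/s; Re = 4.693e+04; ε/D = 1.52e-05; Haaland → f = 0.02105; ΔP_A = f(L/D)(ρV²/2) = 5.742e+05 Pa.
Pipe B: V = Q/A = 0.0368/0.007044 = 5.225 m/s; Re = 6.194e+04; ε/D = 1.58e-05; Haaland → f = 0.01979; ΔP_B = f(L/D)(ρV²/2) = 3.163e+04 Pa.
ΔP_A/ΔP_B = 5.742e+05/3.163e+04 = 18.2.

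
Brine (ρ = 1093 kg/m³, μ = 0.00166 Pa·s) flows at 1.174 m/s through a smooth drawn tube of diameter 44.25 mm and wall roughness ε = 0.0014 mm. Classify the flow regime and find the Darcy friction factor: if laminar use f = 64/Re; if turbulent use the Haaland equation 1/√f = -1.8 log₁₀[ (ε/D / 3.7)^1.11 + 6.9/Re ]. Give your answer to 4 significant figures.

f ≈ 0.02267

Re = ρVD/μ = 1093·1.174·0.04425/0.00166 = 3.421e+04.
Re > 4000 → turbulent. ε/D = 1.4e-06/0.04425 = 3.16e-05; Haaland: 1/√f = -1.8 log₁₀[2.37e-06 + 0.000202] = 6.642, so f = 0.02267.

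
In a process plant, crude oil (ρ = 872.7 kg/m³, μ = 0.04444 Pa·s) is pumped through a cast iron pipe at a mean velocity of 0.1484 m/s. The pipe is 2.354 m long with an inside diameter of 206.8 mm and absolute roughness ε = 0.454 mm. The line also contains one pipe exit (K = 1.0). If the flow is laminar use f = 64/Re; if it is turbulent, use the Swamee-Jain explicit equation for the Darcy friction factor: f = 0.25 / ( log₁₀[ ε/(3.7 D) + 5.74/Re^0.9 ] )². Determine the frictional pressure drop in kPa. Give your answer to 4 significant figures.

ΔP ≈ 0.02123 kPa

Reynolds number Re = ρVD/μ = 872.7 · 0.1484 · 0.2068 / 0.0444 = 602.7.
Re < 2300 → laminar flow, so f = 64/Re = 64/602.7 = 0.1062 (the turbulent correlation is not needed).
Total minor-loss coefficient ΣK = 1·1 = 1.
ΔP = [f·L/D + ΣK]·(ρV²/2) = [0.1062·2.354/0.2068 + 1]·(872.7·0.1484²/2) = [1.209 + 1]·9.61 = 21.23 Pa.
ΔP = 21.23 Pa = 0.02123 kPa.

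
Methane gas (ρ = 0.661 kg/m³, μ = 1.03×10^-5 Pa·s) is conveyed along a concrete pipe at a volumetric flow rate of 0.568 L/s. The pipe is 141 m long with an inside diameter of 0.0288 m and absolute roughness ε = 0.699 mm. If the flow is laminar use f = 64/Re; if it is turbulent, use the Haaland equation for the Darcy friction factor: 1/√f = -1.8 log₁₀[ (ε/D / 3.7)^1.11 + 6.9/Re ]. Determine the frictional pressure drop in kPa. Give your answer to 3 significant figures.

Q = 0.568 L/s = 0.568/1000 = 0.000568 m³/s.
Cross-sectional area A = πD²/4 = π(0.0288)²/4 = 0.0006514 m²; mean velocity V = Q/A = 0.000568/0.0006514 = 0.8719 m/s.
Reynolds number Re = ρVD/μ = 0.661 · 0.8719 · 0.0288 / 1.03e-05 = 1611.
Re < 2300 → laminar flow, so f = 64/Re = 64/1611 = 0.03971 (the turbulent correlation is not needed).
Darcy-Weisbach: ΔP = f(L/D)(ρV²/2) = 0.03971·(141/0.0288)·(0.661·0.8719²/2) = 0.03971·4896·0.2513 = 48.85 Pa.
ΔP = 48.85 Pa = 0.0489 kPa.

ΔP ≈ 0.0489 kPa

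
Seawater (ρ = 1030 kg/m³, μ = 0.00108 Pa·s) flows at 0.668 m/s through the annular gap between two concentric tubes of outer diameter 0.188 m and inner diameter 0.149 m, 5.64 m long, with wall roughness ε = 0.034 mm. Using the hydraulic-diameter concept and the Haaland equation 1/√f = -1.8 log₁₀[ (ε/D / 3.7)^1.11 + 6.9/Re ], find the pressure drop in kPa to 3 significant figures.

ΔP ≈ 0.872 kPa

Hydraulic diameter D_h = 4A/P = D_o - D_i = 0.188 - 0.149 = 0.039 m.
Re = ρVD_h/μ = 1030·0.668·0.039/0.00108 = 2.485e+04.
ε/D_h = 3.4e-05/0.039 = 0.000872; Haaland gives 1/√f = -1.8 log₁₀[9.4e-05+0.000278] = 6.174, so f = 0.02624.
ΔP = f(L/D_h)(ρV²/2) = 0.02624·5.64/0.039·229.8 = 872 Pa.
ΔP = 0.872 kPa.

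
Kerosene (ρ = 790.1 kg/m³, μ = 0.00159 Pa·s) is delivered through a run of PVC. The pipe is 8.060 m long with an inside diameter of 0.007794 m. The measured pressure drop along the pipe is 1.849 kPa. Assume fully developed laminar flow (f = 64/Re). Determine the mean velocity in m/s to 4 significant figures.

V ≈ 0.2739 m/s

For laminar flow, f = 64/Re with Re = ρVD/μ, so Darcy-Weisbach reduces to ΔP = 32μLV/D². Solving for V: V = ΔP·D²/(32μL) = 1849·(0.007794)²/(32·0.00159·8.06) = 0.2739 m/s.
Check: Re = ρVD/μ = 790.1·0.2739·0.007794/0.00159 = 1061 < 2300, so the laminar assumption holds.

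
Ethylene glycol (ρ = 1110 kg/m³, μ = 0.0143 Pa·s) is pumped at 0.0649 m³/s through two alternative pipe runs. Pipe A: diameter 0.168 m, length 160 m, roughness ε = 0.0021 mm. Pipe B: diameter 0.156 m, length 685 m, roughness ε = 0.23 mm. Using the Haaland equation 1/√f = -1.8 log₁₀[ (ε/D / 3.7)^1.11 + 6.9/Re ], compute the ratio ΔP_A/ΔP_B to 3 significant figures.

ΔP_A/ΔP_B ≈ 0.139

Pipe A: V = Q/A = 0.0649/0.02217 = 2.928 m/s; Re = 3.818e+04; ε/D = 1.25e-05; Haaland → f = 0.02205; ΔP_A = f(L/D)(ρV²/2) = 9.992e+04 Pa.
Pipe B: V = Q/A = 0.0649/0.01911 = 3.396 m/s; Re = 4.112e+04; ε/D = 0.00147; Haaland → f = 0.02558; ΔP_B = f(L/D)(ρV²/2) = 7.188e+05 Pa.
ΔP_A/ΔP_B = 9.992e+04/7.188e+05 = 0.139.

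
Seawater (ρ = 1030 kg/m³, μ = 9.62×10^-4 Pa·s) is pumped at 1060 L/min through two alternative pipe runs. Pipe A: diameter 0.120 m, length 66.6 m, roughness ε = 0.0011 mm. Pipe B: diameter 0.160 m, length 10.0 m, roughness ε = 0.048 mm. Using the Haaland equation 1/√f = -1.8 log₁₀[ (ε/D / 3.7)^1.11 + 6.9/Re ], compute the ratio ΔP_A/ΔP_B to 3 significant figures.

Pipe A: V = Q/A = 0.01767/0.01131 = 1.562 m/s; Re = 2.007e+05; ε/D = 9.17e-06; Haaland → f = 0.01554; ΔP_A = f(L/D)(ρV²/2) = 1.084e+04 Pa.
Pipe B: V = Q/A = 0.01767/0.02011 = 0.8787 m/s; Re = 1.505e+05; ε/D = 0.0003; Haaland → f = 0.01812; ΔP_B = f(L/D)(ρV²/2) = 450.3 Pa.
ΔP_A/ΔP_B = 1.084e+04/450.3 = 24.1.

ΔP_A/ΔP_B ≈ 24.1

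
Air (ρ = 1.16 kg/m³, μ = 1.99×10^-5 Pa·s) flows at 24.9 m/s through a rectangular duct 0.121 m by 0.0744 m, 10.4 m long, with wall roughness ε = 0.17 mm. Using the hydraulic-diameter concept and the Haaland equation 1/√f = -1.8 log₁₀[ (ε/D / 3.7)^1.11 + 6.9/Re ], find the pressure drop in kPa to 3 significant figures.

Hydraulic diameter D_h = 4A/P = 4·(0.121·0.0744)/(2·(0.121+0.0744)) = 0.03601/0.3908 = 0.09214 m.
Re = ρVD_h/μ = 1.16·24.9·0.09214/1.99e-05 = 1.337e+05.
ε/D_h = 0.00017/0.09214 = 0.00184; Haaland gives 1/√f = -1.8 log₁₀[0.000216+5.16e-05] = 6.43, so f = 0.02418.
ΔP = f(L/D_h)(ρV²/2) = 0.02418·10.4/0.09214·359.6 = 981.6 Pa.
ΔP = 0.982 kPa.

ΔP ≈ 0.982 kPa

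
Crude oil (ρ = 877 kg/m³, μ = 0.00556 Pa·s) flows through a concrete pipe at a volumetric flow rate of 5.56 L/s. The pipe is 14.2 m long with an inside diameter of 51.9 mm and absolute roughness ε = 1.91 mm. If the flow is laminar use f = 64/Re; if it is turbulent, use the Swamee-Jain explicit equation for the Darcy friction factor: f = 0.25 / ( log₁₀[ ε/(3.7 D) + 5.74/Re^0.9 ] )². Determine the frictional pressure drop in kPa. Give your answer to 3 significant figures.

ΔP ≈ 53.3 kPa

Q = 5.56 L/s = 5.56/1000 = 0.00556 m³/s.
Cross-sectional area A = πD²/4 = π(0.0519)²/4 = 0.002116 m²; mean velocity V = Q/A = 0.00556/0.002116 = 2.628 m/s.
Reynolds number Re = ρVD/μ = 877 · 2.628 · 0.0519 / 0.00556 = 2.152e+04.
Re > 4000 → turbulent. Relative roughness ε/D = 0.00191/0.0519 = 0.0368. Swamee-Jain: f = 0.25/(log₁₀[0.0368/3.7 + 5.74/2.152e+04^0.9])² = 0.25/(log₁₀[0.00995 + 0.000724])² = 0.25/(-1.972)² = 0.0643.
Darcy-Weisbach: ΔP = f(L/D)(ρV²/2) = 0.0643·(14.2/0.0519)·(877·2.628²/2) = 0.0643·273.6·3029 = 5.328e+04 Pa.
ΔP = 5.328e+04 Pa = 53.3 kPa.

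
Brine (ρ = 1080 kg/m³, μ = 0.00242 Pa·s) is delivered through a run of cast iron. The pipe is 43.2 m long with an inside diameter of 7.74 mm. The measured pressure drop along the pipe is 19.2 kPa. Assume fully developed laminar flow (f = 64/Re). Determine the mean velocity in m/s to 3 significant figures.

V ≈ 0.344 m/s

For laminar flow, f = 64/Re with Re = ρVD/μ, so Darcy-Weisbach reduces to ΔP = 32μLV/D². Solving for V: V = ΔP·D²/(32μL) = 1.92e+04·(0.00774)²/(32·0.00242·43.2) = 0.3438 m/s.
Check: Re = ρVD/μ = 1080·0.3438·0.00774/0.00242 = 1188 < 2300, so the laminar assumption holds.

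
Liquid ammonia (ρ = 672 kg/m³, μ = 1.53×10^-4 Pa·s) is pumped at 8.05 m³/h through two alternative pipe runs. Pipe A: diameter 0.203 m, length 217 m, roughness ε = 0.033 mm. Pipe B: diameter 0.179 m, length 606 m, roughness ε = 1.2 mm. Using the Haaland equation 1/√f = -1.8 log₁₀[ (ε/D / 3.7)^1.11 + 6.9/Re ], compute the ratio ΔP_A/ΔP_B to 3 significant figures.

Pipe A: V = Q/A = 0.002236/0.03237 = 0.06909 m/s; Re = 6.16e+04; ε/D = 0.000163; Haaland → f = 0.02032; ΔP_A = f(L/D)(ρV²/2) = 34.83 Pa.
Pipe B: V = Q/A = 0.002236/0.02516 = 0.08886 m/s; Re = 6.986e+04; ε/D = 0.0067; Haaland → f = 0.03433; ΔP_B = f(L/D)(ρV²/2) = 308.3 Pa.
ΔP_A/ΔP_B = 34.83/308.3 = 0.113.

ΔP_A/ΔP_B ≈ 0.113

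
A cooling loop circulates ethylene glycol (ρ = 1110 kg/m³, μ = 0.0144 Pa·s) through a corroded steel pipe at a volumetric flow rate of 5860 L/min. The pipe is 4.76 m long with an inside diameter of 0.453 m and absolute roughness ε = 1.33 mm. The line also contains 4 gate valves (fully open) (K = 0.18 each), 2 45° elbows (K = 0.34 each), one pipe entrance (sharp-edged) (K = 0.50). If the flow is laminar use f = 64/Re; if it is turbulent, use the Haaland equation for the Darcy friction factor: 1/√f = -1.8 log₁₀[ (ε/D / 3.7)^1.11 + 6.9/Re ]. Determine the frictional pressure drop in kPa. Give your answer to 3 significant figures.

Q = 5860 L/min = 5860/60000 = 0.09767 m³/s.
Cross-sectional area A = πD²/4 = π(0.453)²/4 = 0.1612 m²; mean velocity V = Q/A = 0.09767/0.1612 = 0.606 m/s.
Reynolds number Re = ρVD/μ = 1110 · 0.606 · 0.453 / 0.0144 = 2.116e+04.
Re > 4000 → turbulent. Relative roughness ε/D = 0.00133/0.453 = 0.00294. Haaland: 1/√f = -1.8 log₁₀[(0.00294/3.7)^1.11 + 6.9/2.116e+04] = -1.8 log₁₀[0.000362 + 0.000326] = 5.692, so f = 0.03086.
Total minor-loss coefficient ΣK = 4·0.18 + 2·0.34 + 1·0.5 = 1.9.
ΔP = [f·L/D + ΣK]·(ρV²/2) = [0.03086·4.76/0.453 + 1.9]·(1110·0.606²/2) = [0.3243 + 1.9]·203.8 = 453.3 Pa.
ΔP = 453.3 Pa = 0.453 kPa.

ΔP ≈ 0.453 kPa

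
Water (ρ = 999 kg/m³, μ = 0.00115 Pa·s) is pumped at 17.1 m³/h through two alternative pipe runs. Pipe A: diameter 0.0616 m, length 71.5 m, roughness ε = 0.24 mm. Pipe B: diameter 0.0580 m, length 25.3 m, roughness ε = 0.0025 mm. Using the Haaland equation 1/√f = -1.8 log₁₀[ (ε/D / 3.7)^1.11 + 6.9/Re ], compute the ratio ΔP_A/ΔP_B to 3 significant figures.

Pipe A: V = Q/A = 0.00475/0.00298 = 1.594 m/s; Re = 8.529e+04; ε/D = 0.0039; Haaland → f = 0.02941; ΔP_A = f(L/D)(ρV²/2) = 4.332e+04 Pa.
Pipe B: V = Q/A = 0.00475/0.002642 = 1.798 m/s; Re = 9.058e+04; ε/D = 4.31e-05; Haaland → f = 0.01836; ΔP_B = f(L/D)(ρV²/2) = 1.293e+04 Pa.
ΔP_A/ΔP_B = 4.332e+04/1.293e+04 = 3.35.

ΔP_A/ΔP_B ≈ 3.35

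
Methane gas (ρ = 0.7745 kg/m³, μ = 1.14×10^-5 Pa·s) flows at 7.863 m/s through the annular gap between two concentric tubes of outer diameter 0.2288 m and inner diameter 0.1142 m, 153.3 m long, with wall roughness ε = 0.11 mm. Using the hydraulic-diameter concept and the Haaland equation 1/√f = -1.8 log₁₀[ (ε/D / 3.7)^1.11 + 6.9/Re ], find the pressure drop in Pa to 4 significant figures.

ΔP ≈ 736.8 Pa

Hydraulic diameter D_h = 4A/P = D_o - D_i = 0.2288 - 0.1142 = 0.1146 m.
Re = ρVD_h/μ = 0.7745·7.863·0.1146/1.14e-05 = 6.122e+04.
ε/D_h = 0.00011/0.1146 = 0.00096; Haaland gives 1/√f = -1.8 log₁₀[0.000105+0.000113] = 6.593, so f = 0.023.
ΔP = f(L/D_h)(ρV²/2) = 0.023·153.3/0.1146·23.94 = 736.8 Pa.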